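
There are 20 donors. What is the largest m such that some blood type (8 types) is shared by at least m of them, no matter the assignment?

There are 8 possible values for blood type (8 types). With 20 donors and 8 categories, by pigeonhole: ceiling(20/8).

Final answer: 3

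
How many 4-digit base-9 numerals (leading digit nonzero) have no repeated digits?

First digit: 8 (nonzero). Second: 8 (not first). Third: 7, etc.
Total: 8 x 8 x 7 x 6.

Final answer: 2688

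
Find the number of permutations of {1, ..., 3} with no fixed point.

Use the recurrence D(n) = (n-1)(D(n-1) + D(n-2)) with D(0)=1, D(1)=0.
D(2) = 1 x (0 + 1) = 1
D(3) = 2 x (D(2) + D(1)) = 2 x (1 + 0)

Final answer: D(3) = 2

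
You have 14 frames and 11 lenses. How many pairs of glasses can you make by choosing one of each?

By the multiplication principle: 14 x 11.

Final answer: 154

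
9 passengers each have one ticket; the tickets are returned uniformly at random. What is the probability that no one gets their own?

Derangements satisfy D(n) = (n-1)(D(n-1) + D(n-2)), starting from D(0)=1, D(1)=0.
Building up: D(2)=1, D(3)=2, D(4)=9, D(5)=44, D(6)=265, D(7)=1854, D(8)=14833, D(9)=133496.
Total arrangements: 9! = 362880.
Probability = D(9)/9! = 16687/45360.

Final answer: D(9)/9! = 133496/362880 = 0.367879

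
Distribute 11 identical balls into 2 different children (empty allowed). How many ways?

Stars and bars: C(n+k-1, k-1) = C(12,1).

Final answer: C(12,1) = 12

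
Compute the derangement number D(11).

D(n) = (n-1)(D(n-1) + D(n-2)), D(0)=1, D(1)=0.
D(2) = 1 x (0 + 1) = 1
D(3) = 2 x (1 + 0) = 2
D(4) = 3 x (2 + 1) = 9
D(5) = 4 x (9 + 2) = 44
D(6) = 5 x (44 + 9) = 265
D(7) = 6 x (265 + 44) = 1854
D(8) = 7 x (1854 + 265) = 14833
D(9) = 8 x (14833 + 1854) = 133496
D(10) = 9 x (133496 + 14833) = 1334961
D(11) = 10 x (D(10) + D(9)) = 10 x (1334961 + 133496)

Final answer: D(11) = 14684570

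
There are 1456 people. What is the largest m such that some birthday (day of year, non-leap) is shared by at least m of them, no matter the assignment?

There are 365 possible values for birthday (day of year, non-leap). With 1456 people and 365 categories, by pigeonhole: ceiling(1456/365).

Final answer: 4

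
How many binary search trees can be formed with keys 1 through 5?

This is a standard Catalan-number count: the answer is C_n. Here n = 5.
C_n = C(2n,n) - C(2n,n+1), so C_{5} = C(10,5) - C(10,6) = 252 - 210.

Final answer: C_{5} = 42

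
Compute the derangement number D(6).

Use the recurrence D(n) = (n-1)(D(n-1) + D(n-2)) with D(0)=1, D(1)=0.
D(2) = 1 x (0 + 1) = 1
D(3) = 2 x (1 + 0) = 2
D(4) = 3 x (2 + 1) = 9
D(5) = 4 x (9 + 2) = 44
D(6) = 5 x (D(5) + D(4)) = 5 x (44 + 9)

Final answer: D(6) = 265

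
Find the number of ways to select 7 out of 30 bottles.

C(30,7) = 30!/(7! x 23!).

Final answer: \binom{30}{7} = 2035800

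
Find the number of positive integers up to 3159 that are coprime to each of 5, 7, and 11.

|div by 5|=631, |div by 7|=451, |div by 11|=287.
|div by 5&7|=90, |div by 5&11|=57, |div by 7&11|=41, |div by all|=8.
By inclusion-exclusion, divisible by at least one: 631+451+287-90-57-41+8 = 1189.
Not divisible by any: 3159 - 1189.

Final answer: 1970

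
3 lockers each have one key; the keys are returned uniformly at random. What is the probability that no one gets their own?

Use the recurrence D(n) = (n-1)(D(n-1) + D(n-2)) with D(0)=1, D(1)=0.
Building up: D(2)=1, D(3)=2.
Total arrangements: 3! = 6.
Probability = D(3)/3! = 1/3.

Final answer: D(3)/3! = 2/6 = 0.333333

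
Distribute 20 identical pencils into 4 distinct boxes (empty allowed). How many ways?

Stars and bars: C(n+k-1, k-1) = C(23,3).

Final answer: C(23,3) = 1771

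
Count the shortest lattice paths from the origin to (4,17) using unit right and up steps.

Each path has 4 right steps and 17 up steps in some order (21 steps total).
Choose which 17 of the 21 steps are up: C(21,17).

Final answer: C(21,17) = 5985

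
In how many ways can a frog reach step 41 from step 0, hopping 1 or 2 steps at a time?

Condition on the final move: it is a 1-step (f(n-1) ways to get there) or a 2-step (f(n-2) ways), so f(n) = f(n-1) + f(n-2), with f(1)=1, f(2)=2.
Building up term by term: f(1)=1, f(2)=2, f(3)=3, f(4)=5, f(5)=8, f(6)=13, f(7)=21, f(8)=34, f(9)=55, f(10)=89, f(11)=144, f(12)=233, f(13)=377, f(14)=610, f(15)=987, f(16)=1597, f(17)=2584, f(18)=4181, f(19)=6765, f(20)=10946, f(21)=17711, f(22)=28657, f(23)=46368, f(24)=75025, f(25)=121393, f(26)=196418, f(27)=317811, f(28)=514229, f(29)=832040, f(30)=1346269, f(31)=2178309, f(32)=3524578, f(33)=5702887, f(34)=9227465, f(35)=14930352, f(36)=24157817, f(37)=39088169, f(38)=63245986, f(39)=102334155, f(40)=165580141, f(41)=267914296.

Final answer: 267914296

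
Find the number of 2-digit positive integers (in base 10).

The leading digit cannot be 0 (9 options); the other 1 digit can be anything (10 options each).
Total: 9 x 10^1.

Final answer: 90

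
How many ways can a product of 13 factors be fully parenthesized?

This is a standard Catalan-number count: the answer is C_n. Here n = 13 - 1 = 12.
Using C_0 = 1 and C_(k+1) = C_k x 2(2k+1)/(k+2), build up term by term: C_1=1, C_2=2, C_3=5, C_4=14, C_5=42, C_6=132, C_7=429, C_8=1430, C_9=4862, C_10=16796, C_11=58786, C_12=208012.

Final answer: C_{12} = 208012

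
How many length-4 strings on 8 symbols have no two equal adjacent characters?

First character: 8 choices. Each subsequent: 7 choices (must differ from the previous one).
Total: 8 x 7^3.

Final answer: 8 x 7^{3} = 2744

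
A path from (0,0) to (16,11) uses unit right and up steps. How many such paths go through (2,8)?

Paths (0,0)->(2,8): C(10,8) = 45.
Paths (2,8)->(16,11): C(17,3) = 680.
By multiplication principle: 45 x 680.

Final answer: 30600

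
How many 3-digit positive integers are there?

The leading digit cannot be 0 (9 options); the other 2 digits can be anything (10 options each).
Total: 9 x 10^2.

Final answer: 900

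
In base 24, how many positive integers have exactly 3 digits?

In base 24, the leading digit has 23 choices (1..23); each of the remaining 2 digits has 24 choices.
Total: 23 x 24^2.

Final answer: 13248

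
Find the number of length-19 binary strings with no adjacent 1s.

Classify by the final bit: ...0 gives a(n-1) strings, ...01 gives a(n-2) strings. Thus a(n) = a(n-1) + a(n-2) with a(1)=2, a(2)=3.
Building up term by term: a(1)=2, a(2)=3, a(3)=5, a(4)=8, a(5)=13, a(6)=21, a(7)=34, a(8)=55, a(9)=89, a(10)=144, a(11)=233, a(12)=377, a(13)=610, a(14)=987, a(15)=1597, a(16)=2584, a(17)=4181, a(18)=6765, a(19)=10946.

Final answer: 10946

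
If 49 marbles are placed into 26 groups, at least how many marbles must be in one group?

By the pigeonhole principle: ceiling(49/26).

Final answer: 2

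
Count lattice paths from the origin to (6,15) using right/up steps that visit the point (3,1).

Paths (0,0)->(3,1): C(4,1) = 4.
Paths (3,1)->(6,15): C(17,14) = 680.
By multiplication principle: 4 x 680.

Final answer: 2720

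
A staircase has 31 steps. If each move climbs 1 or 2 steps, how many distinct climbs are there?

Condition on the final move: it is a 1-step (f(n-1) ways to get there) or a 2-step (f(n-2) ways), so f(n) = f(n-1) + f(n-2), with f(1)=1, f(2)=2.
Building up term by term: f(1)=1, f(2)=2, f(3)=3, f(4)=5, f(5)=8, f(6)=13, f(7)=21, f(8)=34, f(9)=55, f(10)=89, f(11)=144, f(12)=233, f(13)=377, f(14)=610, f(15)=987, f(16)=1597, f(17)=2584, f(18)=4181, f(19)=6765, f(20)=10946, f(21)=17711, f(22)=28657, f(23)=46368, f(24)=75025, f(25)=121393, f(26)=196418, f(27)=317811, f(28)=514229, f(29)=832040, f(30)=1346269, f(31)=2178309.

Final answer: 2178309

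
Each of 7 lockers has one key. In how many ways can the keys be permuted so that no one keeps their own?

Derangements satisfy D(n) = (n-1)(D(n-1) + D(n-2)), starting from D(0)=1, D(1)=0.
D(2) = 1 x (0 + 1) = 1
D(3) = 2 x (1 + 0) = 2
D(4) = 3 x (2 + 1) = 9
D(5) = 4 x (9 + 2) = 44
D(6) = 5 x (44 + 9) = 265
D(7) = 6 x (D(6) + D(5)) = 6 x (265 + 44)

Final answer: D(7) = 1854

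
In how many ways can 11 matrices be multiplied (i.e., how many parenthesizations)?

This is a standard Catalan-number count: the answer is C_n. Here n = 11 - 1 = 10.
Using C_0 = 1 and C_(k+1) = C_k x 2(2k+1)/(k+2), build up term by term: C_1=1, C_2=2, C_3=5, C_4=14, C_5=42, C_6=132, C_7=429, C_8=1430, C_9=4862, C_10=16796.

Final answer: C_{10} = 16796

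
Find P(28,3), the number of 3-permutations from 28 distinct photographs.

P(28,3) = 28!/(28-3)! = 28!/25!.

Final answer: P(28,3) = 19656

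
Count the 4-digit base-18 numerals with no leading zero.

Leading digit: 17 options (nonzero). Other 3 digit(s): 18 options each.
Total: 17 x 18^3.

Final answer: 99144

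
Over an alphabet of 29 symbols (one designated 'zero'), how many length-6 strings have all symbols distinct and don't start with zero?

First digit: 28 (nonzero). Second: 28 (not first). Third: 27, etc.
Total: 28 x 28 x 27 x 26 x 25 x 24.

Final answer: 330220800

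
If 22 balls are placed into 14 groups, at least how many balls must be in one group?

By the pigeonhole principle: ceiling(22/14).

Final answer: 2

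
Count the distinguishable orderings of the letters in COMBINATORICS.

Letters (A:1, B:1, C:2, I:2, M:1, N:1, O:2, R:1, S:1, T:1). Total letters: 13.
Permutations = 13!/(2! x 2! x 2!).

Final answer: 778377600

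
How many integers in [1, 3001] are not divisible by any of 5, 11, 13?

|div by 5|=600, |div by 11|=272, |div by 13|=230.
|div by 5&11|=54, |div by 5&13|=46, |div by 11&13|=20, |div by all|=4.
By inclusion-exclusion, divisible by at least one: 600+272+230-54-46-20+4 = 986.
Not divisible by any: 3001 - 986.

Final answer: 2015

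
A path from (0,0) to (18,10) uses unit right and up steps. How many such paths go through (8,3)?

Paths (0,0)->(8,3): C(11,3) = 165.
Paths (8,3)->(18,10): C(17,7) = 19448.
By multiplication principle: 165 x 19448.

Final answer: 3208920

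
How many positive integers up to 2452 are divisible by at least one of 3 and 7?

Multiples of 3: 817. Multiples of 7: 350. Of both (lcm=21): 116.
By inclusion-exclusion: 817 + 350 - 116.

Final answer: 1051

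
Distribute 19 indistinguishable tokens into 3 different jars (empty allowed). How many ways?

Stars and bars: C(n+k-1, k-1) = C(21,2).

Final answer: C(21,2) = 210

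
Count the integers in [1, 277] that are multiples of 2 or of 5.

Multiples of 2: 138. Multiples of 5: 55. Of both (lcm=10): 27.
By inclusion-exclusion: 138 + 55 - 27.

Final answer: 166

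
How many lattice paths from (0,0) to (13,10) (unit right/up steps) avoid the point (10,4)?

Total paths to (13,10): C(23,10) = 1144066.
Paths through (10,4): C(14,4) x C(9,6) = 84084.
Avoiding (10,4): 1144066 - 84084.

Final answer: 1059982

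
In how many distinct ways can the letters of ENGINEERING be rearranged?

Letters (E:3, G:2, I:2, N:3, R:1). Total letters: 11.
Permutations = 11!/(3! x 3! x 2! x 2!).

Final answer: 277200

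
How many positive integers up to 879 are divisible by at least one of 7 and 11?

Multiples of 7: 125. Multiples of 11: 79. Of both (lcm=77): 11.
By inclusion-exclusion: 125 + 79 - 11.

Final answer: 193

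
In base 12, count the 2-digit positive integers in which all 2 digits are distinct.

First digit: 11 (nonzero). Second: 11 (not first). Third: 10, etc.
Total: 11 x 11.

Final answer: 121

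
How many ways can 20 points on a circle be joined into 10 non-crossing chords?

The structures are counted by the Catalan number C_n. Here n = 20/2 = 10.
C_n = C(2n,n) - C(2n,n+1), so C_{10} = C(20,10) - C(20,11) = 184756 - 167960.

Final answer: C_{10} = 16796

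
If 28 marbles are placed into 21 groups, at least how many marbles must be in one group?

By the pigeonhole principle: ceiling(28/21).

Final answer: 2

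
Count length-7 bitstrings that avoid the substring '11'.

A valid string ends in 0 (append to any length-(n-1) valid string) or in 01 (append to any length-(n-2) valid string), so a(n) = a(n-1) + a(n-2) with a(1)=2, a(2)=3.
Computing successive values: a(1)=2, a(2)=3, a(3)=5, a(4)=8, a(5)=13, a(6)=21, a(7)=34.

Final answer: 34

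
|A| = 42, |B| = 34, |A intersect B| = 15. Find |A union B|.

|A union B| = |A| + |B| - |A intersect B| = 42 + 34 - 15.

Final answer: 61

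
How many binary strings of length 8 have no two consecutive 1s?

Let a(n) count valid strings. If the last bit is 0 the prefix is any valid string of length n-1; if it is 1 the string must end in 01 with a valid prefix of length n-2. So a(n) = a(n-1) + a(n-2), a(1)=2, a(2)=3.
Building up term by term: a(1)=2, a(2)=3, a(3)=5, a(4)=8, a(5)=13, a(6)=21, a(7)=34, a(8)=55.

Final answer: 55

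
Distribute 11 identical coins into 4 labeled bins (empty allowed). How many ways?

Stars and bars: C(n+k-1, k-1) = C(14,3).

Final answer: C(14,3) = 364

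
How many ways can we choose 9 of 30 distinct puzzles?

C(30,9) = 30!/(9! x 21!).

Final answer: \binom{30}{9} = 14307150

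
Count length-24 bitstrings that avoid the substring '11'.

Let a(n) count valid strings. If the last bit is 0 the prefix is any valid string of length n-1; if it is 1 the string must end in 01 with a valid prefix of length n-2. So a(n) = a(n-1) + a(n-2), a(1)=2, a(2)=3.
Computing successive values: a(1)=2, a(2)=3, a(3)=5, a(4)=8, a(5)=13, a(6)=21, a(7)=34, a(8)=55, a(9)=89, a(10)=144, a(11)=233, a(12)=377, a(13)=610, a(14)=987, a(15)=1597, a(16)=2584, a(17)=4181, a(18)=6765, a(19)=10946, a(20)=17711, a(21)=28657, a(22)=46368, a(23)=75025, a(24)=121393.

Final answer: 121393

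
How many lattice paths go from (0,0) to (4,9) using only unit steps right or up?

Each path has 4 right steps and 9 up steps in some order (13 steps total).
Choose which 9 of the 13 steps are up: C(13,9).

Final answer: C(13,9) = 715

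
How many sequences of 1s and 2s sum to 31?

Condition on the final move: it is a 1-step (f(n-1) ways to get there) or a 2-step (f(n-2) ways), so f(n) = f(n-1) + f(n-2), with f(1)=1, f(2)=2.
Building up term by term: f(1)=1, f(2)=2, f(3)=3, f(4)=5, f(5)=8, f(6)=13, f(7)=21, f(8)=34, f(9)=55, f(10)=89, f(11)=144, f(12)=233, f(13)=377, f(14)=610, f(15)=987, f(16)=1597, f(17)=2584, f(18)=4181, f(19)=6765, f(20)=10946, f(21)=17711, f(22)=28657, f(23)=46368, f(24)=75025, f(25)=121393, f(26)=196418, f(27)=317811, f(28)=514229, f(29)=832040, f(30)=1346269, f(31)=2178309.

Final answer: 2178309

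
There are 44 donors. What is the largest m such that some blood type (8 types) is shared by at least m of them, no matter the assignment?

There are 8 possible values for blood type (8 types). With 44 donors and 8 categories, by pigeonhole: ceiling(44/8).

Final answer: 6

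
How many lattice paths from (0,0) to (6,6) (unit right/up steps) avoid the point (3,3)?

Total paths to (6,6): C(12,6) = 924.
Paths through (3,3): C(6,3) x C(6,3) = 400.
Avoiding (3,3): 924 - 400.

Final answer: 524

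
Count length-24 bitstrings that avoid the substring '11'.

Classify by the final bit: ...0 gives a(n-1) strings, ...01 gives a(n-2) strings. Thus a(n) = a(n-1) + a(n-2) with a(1)=2, a(2)=3.
Computing successive values: a(1)=2, a(2)=3, a(3)=5, a(4)=8, a(5)=13, a(6)=21, a(7)=34, a(8)=55, a(9)=89, a(10)=144, a(11)=233, a(12)=377, a(13)=610, a(14)=987, a(15)=1597, a(16)=2584, a(17)=4181, a(18)=6765, a(19)=10946, a(20)=17711, a(21)=28657, a(22)=46368, a(23)=75025, a(24)=121393.

Final answer: 121393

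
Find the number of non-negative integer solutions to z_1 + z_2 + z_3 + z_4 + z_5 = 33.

Stars and bars with 33 stars and 4 bars:
C(33+5-1, 5-1) = C(37,4).

Final answer: C(37,4) = 66045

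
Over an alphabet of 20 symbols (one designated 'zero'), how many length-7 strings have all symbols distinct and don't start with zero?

The leading digit has 19 choices (anything but zero); the next has 19 (anything but the first), then 18, and so on, one fewer each time.
Total: 19 x 19 x 18 x 17 x 16 x 15 x 14.

Final answer: 371165760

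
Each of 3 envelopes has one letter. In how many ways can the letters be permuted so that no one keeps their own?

D(n) = (n-1)(D(n-1) + D(n-2)), D(0)=1, D(1)=0.
D(2) = 1 x (0 + 1) = 1
D(3) = 2 x (D(2) + D(1)) = 2 x (1 + 0)

Final answer: D(3) = 2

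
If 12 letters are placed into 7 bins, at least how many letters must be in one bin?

By the pigeonhole principle: ceiling(12/7).

Final answer: 2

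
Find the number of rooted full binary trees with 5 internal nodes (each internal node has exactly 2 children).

The structures are counted by the Catalan number C_n. Here n = 5.
C_n = C(2n,n)/(n+1), so C_{5} = C(10,5)/6 = 252/6.

Final answer: C_{5} = 42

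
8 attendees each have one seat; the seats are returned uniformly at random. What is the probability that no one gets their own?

D(n) = (n-1)(D(n-1) + D(n-2)), D(0)=1, D(1)=0.
Building up: D(2)=1, D(3)=2, D(4)=9, D(5)=44, D(6)=265, D(7)=1854, D(8)=14833.
Total arrangements: 8! = 40320.
Probability = D(8)/8! = 2119/5760.

Final answer: D(8)/8! = 14833/40320 = 0.367882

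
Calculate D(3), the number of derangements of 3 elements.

Use the recurrence D(n) = (n-1)(D(n-1) + D(n-2)) with D(0)=1, D(1)=0.
Building up: D(2)=1.
D(3) = 2 x (D(2) + D(1)) = 2 x (1 + 0).

Final answer: D(3) = 2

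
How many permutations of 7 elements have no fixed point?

Use the recurrence D(n) = (n-1)(D(n-1) + D(n-2)) with D(0)=1, D(1)=0.
Building up: D(2)=1, D(3)=2, D(4)=9, D(5)=44, D(6)=265.
D(7) = 6 x (D(6) + D(5)) = 6 x (265 + 44).

Final answer: D(7) = 1854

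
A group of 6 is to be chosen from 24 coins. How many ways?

C(24,6) = 24!/(6! x 18!).

Final answer: \binom{24}{6} = 134596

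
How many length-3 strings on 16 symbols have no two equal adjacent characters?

Let g(n) count such strings. g(1) = 16, and each valid string of length n-1 extends in 15 ways (any symbol but the last), so g(n) = 15 g(n-1).
Total: g(3) = 16 x 15^2.

Final answer: 16 x 15^{2} = 3600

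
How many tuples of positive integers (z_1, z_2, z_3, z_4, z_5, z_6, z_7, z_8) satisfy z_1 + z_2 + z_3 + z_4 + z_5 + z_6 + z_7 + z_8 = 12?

Substitute z'_i = z_i - 1 (so z'_i >= 0). Then sum z'_i = 12 - 8 = 4.
Stars and bars: C(4+8-1, 8-1) = C(11,7).

Final answer: C(11,7) = 330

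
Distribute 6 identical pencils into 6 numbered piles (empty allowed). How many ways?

Stars and bars: C(n+k-1, k-1) = C(11,5).

Final answer: C(11,5) = 462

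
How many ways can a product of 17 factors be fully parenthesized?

This is counted by the nth Catalan number C_n. Here n = 17 - 1 = 16.
C_n = (2n)!/(n!(n+1)!), so C_{16} = 32!/(16! x 17!) = C(32,16)/17 = 601080390/17.

Final answer: C_{16} = 35357670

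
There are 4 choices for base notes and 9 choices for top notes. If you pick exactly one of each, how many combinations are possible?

By the multiplication principle: 4 x 9.

Final answer: 36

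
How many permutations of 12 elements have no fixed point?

Use the recurrence D(n) = (n-1)(D(n-1) + D(n-2)) with D(0)=1, D(1)=0.
D(2) = 1 x (0 + 1) = 1
D(3) = 2 x (1 + 0) = 2
D(4) = 3 x (2 + 1) = 9
D(5) = 4 x (9 + 2) = 44
D(6) = 5 x (44 + 9) = 265
D(7) = 6 x (265 + 44) = 1854
D(8) = 7 x (1854 + 265) = 14833
D(9) = 8 x (14833 + 1854) = 133496
D(10) = 9 x (133496 + 14833) = 1334961
D(11) = 10 x (1334961 + 133496) = 14684570
D(12) = 11 x (D(11) + D(10)) = 11 x (14684570 + 1334961)

Final answer: D(12) = 176214841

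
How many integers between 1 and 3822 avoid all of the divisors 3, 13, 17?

|div by 3|=1274, |div by 13|=294, |div by 17|=224.
|div by 3&13|=98, |div by 3&17|=74, |div by 13&17|=17, |div by all|=5.
By inclusion-exclusion, divisible by at least one: 1274+294+224-98-74-17+5 = 1608.
Not divisible by any: 3822 - 1608.

Final answer: 2214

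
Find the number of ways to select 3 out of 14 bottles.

C(14,3) = 14!/(3! x 11!).

Final answer: \binom{14}{3} = 364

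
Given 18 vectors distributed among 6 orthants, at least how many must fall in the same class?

By pigeonhole with 18 objects and 6 categories: ceiling(18/6).

Final answer: 3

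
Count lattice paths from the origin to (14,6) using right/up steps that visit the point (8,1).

Paths (0,0)->(8,1): C(9,1) = 9.
Paths (8,1)->(14,6): C(11,5) = 462.
By multiplication principle: 9 x 462.

Final answer: 4158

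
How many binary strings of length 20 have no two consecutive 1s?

A valid string ends in 0 (append to any length-(n-1) valid string) or in 01 (append to any length-(n-2) valid string), so a(n) = a(n-1) + a(n-2) with a(1)=2, a(2)=3.
Building up term by term: a(1)=2, a(2)=3, a(3)=5, a(4)=8, a(5)=13, a(6)=21, a(7)=34, a(8)=55, a(9)=89, a(10)=144, a(11)=233, a(12)=377, a(13)=610, a(14)=987, a(15)=1597, a(16)=2584, a(17)=4181, a(18)=6765, a(19)=10946, a(20)=17711.

Final answer: 17711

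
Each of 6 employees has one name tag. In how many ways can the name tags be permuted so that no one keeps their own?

D(n) = (n-1)(D(n-1) + D(n-2)), D(0)=1, D(1)=0.
D(2) = 1 x (0 + 1) = 1
D(3) = 2 x (1 + 0) = 2
D(4) = 3 x (2 + 1) = 9
D(5) = 4 x (9 + 2) = 44
D(6) = 5 x (D(5) + D(4)) = 5 x (44 + 9)

Final answer: D(6) = 265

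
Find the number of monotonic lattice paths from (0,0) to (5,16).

Each path has 5 right steps and 16 up steps in some order (21 steps total).
Choose which 16 of the 21 steps are up: C(21,16).

Final answer: C(21,16) = 20349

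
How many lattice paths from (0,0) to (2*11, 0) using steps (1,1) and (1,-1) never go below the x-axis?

Total monotonic paths to (11,11): C(22,11) = 705432.
By the reflection principle, paths that go above the diagonal number C(22,12) = 646646.
Valid Dyck paths: 705432 - 646646.
(Check: C(22,11) - C(22,12) = C(22,11)/12, the Catalan number C_{11}.)

Final answer: C_{11} = 58786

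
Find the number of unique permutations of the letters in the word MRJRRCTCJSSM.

Letters (C:2, J:2, M:2, R:3, S:2, T:1). Total letters: 12.
Permutations = 12!/(3! x 2! x 2! x 2! x 2!).

Final answer: 4989600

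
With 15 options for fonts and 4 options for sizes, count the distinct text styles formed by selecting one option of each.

By the multiplication principle: 15 x 4.

Final answer: 60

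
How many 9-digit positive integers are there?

These are the integers in [10^8, 10^9), so the count is 10^9 - 10^8 = 9 x 10^8.

Final answer: 900000000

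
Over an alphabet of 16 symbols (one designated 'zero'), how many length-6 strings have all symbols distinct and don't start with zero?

The leading digit has 15 choices (anything but zero); the next has 15 (anything but the first), then 14, and so on, one fewer each time.
Total: 15 x 15 x 14 x 13 x 12 x 11.

Final answer: 5405400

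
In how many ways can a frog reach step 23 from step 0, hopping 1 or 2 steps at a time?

Let f(n) count the ways. The last step is size 1 or 2, so f(n) = f(n-1) + f(n-2) with f(1)=1, f(2)=2.
Iterating the recurrence: f(1)=1, f(2)=2, f(3)=3, f(4)=5, f(5)=8, f(6)=13, f(7)=21, f(8)=34, f(9)=55, f(10)=89, f(11)=144, f(12)=233, f(13)=377, f(14)=610, f(15)=987, f(16)=1597, f(17)=2584, f(18)=4181, f(19)=6765, f(20)=10946, f(21)=17711, f(22)=28657, f(23)=46368.

Final answer: 46368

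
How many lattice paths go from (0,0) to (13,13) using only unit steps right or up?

Each path has 13 right steps and 13 up steps in some order (26 steps total).
Choose which 13 of the 26 steps are up: C(26,13).

Final answer: C(26,13) = 10400600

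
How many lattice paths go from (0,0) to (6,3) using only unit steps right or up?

Each path has 6 right steps and 3 up steps in some order (9 steps total).
Choose which 3 of the 9 steps are up: C(9,3).

Final answer: C(9,3) = 84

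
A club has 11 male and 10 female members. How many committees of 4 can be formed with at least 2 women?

Sum over valid woman counts:
C(10,2)C(11,2) = 2475
C(10,3)C(11,1) = 1320
C(10,4)C(11,0) = 210
Total: 2475 + 1320 + 210.

Final answer: 4005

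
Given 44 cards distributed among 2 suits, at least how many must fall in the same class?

By pigeonhole with 44 objects and 2 categories: ceiling(44/2).

Final answer: 22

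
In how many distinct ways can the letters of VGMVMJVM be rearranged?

Letters (G:1, J:1, M:3, V:3). Total letters: 8.
Permutations = 8!/(3! x 3!).

Final answer: 1120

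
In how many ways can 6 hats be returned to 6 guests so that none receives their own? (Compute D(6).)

Use the recurrence D(n) = (n-1)(D(n-1) + D(n-2)) with D(0)=1, D(1)=0.
D(2) = 1 x (0 + 1) = 1
D(3) = 2 x (1 + 0) = 2
D(4) = 3 x (2 + 1) = 9
D(5) = 4 x (9 + 2) = 44
D(6) = 5 x (D(5) + D(4)) = 5 x (44 + 9)

Final answer: D(6) = 265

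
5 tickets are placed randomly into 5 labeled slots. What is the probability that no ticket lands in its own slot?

D(n) = (n-1)(D(n-1) + D(n-2)), D(0)=1, D(1)=0.
Building up: D(2)=1, D(3)=2, D(4)=9, D(5)=44.
Total arrangements: 5! = 120.
Probability = D(5)/5! = 11/30.

Final answer: D(5)/5! = 44/120 = 0.366667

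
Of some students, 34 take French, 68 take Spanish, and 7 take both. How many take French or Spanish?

|A union B| = |A| + |B| - |A intersect B| = 34 + 68 - 7.

Final answer: 95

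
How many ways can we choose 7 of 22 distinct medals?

C(22,7) = 22!/(7! x 15!).

Final answer: \binom{22}{7} = 170544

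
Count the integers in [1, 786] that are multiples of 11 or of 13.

Multiples of 11: 71. Multiples of 13: 60. Of both (lcm=143): 5.
By inclusion-exclusion: 71 + 60 - 5.

Final answer: 126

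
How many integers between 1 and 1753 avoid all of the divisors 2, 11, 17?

|div by 2|=876, |div by 11|=159, |div by 17|=103.
|div by 2&11|=79, |div by 2&17|=51, |div by 11&17|=9, |div by all|=4.
By inclusion-exclusion, divisible by at least one: 876+159+103-79-51-9+4 = 1003.
Not divisible by any: 1753 - 1003.

Final answer: 750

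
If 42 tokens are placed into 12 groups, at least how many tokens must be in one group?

By the pigeonhole principle: ceiling(42/12).

Final answer: 4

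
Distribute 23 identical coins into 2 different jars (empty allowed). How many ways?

Stars and bars: C(n+k-1, k-1) = C(24,1).

Final answer: C(24,1) = 24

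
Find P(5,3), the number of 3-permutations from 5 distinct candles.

P(5,3) = 5!/(5-3)! = 5!/2!.

Final answer: P(5,3) = 60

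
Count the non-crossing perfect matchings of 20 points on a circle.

The structures are counted by the Catalan number C_n. Here n = 20/2 = 10.
C_n = C(2n,n)/(n+1), so C_{10} = C(20,10)/11 = 184756/11.

Final answer: C_{10} = 16796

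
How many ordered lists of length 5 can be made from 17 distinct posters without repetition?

P(17,5) = 17!/(17-5)! = 17!/12!.

Final answer: P(17,5) = 742560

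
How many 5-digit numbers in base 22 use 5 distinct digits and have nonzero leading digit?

The leading digit has 21 choices (anything but zero); the next has 21 (anything but the first), then 20, and so on, one fewer each time.
Total: 21 x 21 x 20 x 19 x 18.

Final answer: 3016440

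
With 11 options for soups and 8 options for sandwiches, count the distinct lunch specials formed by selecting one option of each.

By the multiplication principle: 11 x 8.

Final answer: 88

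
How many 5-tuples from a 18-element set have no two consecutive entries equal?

Let g(n) count such strings. g(1) = 18, and each valid string of length n-1 extends in 17 ways (any symbol but the last), so g(n) = 17 g(n-1).
Total: g(5) = 18 x 17^4.

Final answer: 18 x 17^{4} = 1503378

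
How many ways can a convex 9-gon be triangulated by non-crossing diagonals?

This is counted by the nth Catalan number C_n. Here n = 9 - 2 = 7.
C_n = C(2n,n)/(n+1), so C_{7} = C(14,7)/8 = 3432/8.

Final answer: C_{7} = 429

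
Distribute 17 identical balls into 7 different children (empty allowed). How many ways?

Stars and bars: C(n+k-1, k-1) = C(23,6).

Final answer: C(23,6) = 100947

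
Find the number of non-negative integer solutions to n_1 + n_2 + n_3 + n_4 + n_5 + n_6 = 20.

Stars and bars with 20 stars and 5 bars:
C(20+6-1, 6-1) = C(25,5).

Final answer: C(25,5) = 53130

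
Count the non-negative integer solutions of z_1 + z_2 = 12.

Stars and bars with 12 stars and 1 bars:
C(12+2-1, 2-1) = C(13,1).

Final answer: C(13,1) = 13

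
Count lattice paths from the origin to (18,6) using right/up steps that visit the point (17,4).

Paths (0,0)->(17,4): C(21,4) = 5985.
Paths (17,4)->(18,6): C(3,2) = 3.
By multiplication principle: 5985 x 3.

Final answer: 17955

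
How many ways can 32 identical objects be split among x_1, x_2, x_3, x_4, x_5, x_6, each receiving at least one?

Substitute x'_i = x_i - 1 (so x'_i >= 0). Then sum x'_i = 32 - 6 = 26.
Stars and bars: C(26+6-1, 6-1) = C(31,5).

Final answer: C(31,5) = 169911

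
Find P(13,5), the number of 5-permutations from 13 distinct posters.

P(13,5) = 13!/(13-5)! = 13!/8!.

Final answer: P(13,5) = 154440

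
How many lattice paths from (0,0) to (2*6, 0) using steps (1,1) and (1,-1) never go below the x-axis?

Total monotonic paths to (6,6): C(12,6) = 924.
A path is bad iff it touches y = x + 1; reflecting its initial segment maps bad paths bijectively onto all paths to (5,7), of which there are C(12,7) = 792.
Valid Dyck paths: 924 - 792.
(These counts are the Catalan numbers.)

Final answer: C_{6} = 132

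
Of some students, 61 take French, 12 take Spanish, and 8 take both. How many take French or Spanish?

|A union B| = |A| + |B| - |A intersect B| = 61 + 12 - 8.

Final answer: 65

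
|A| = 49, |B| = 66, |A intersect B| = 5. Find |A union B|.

|A union B| = |A| + |B| - |A intersect B| = 49 + 66 - 5.

Final answer: 110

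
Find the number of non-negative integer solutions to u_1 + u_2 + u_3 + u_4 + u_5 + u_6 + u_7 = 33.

Stars and bars with 33 stars and 6 bars:
C(33+7-1, 7-1) = C(39,6).

Final answer: C(39,6) = 3262623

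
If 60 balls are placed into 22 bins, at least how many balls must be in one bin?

By the pigeonhole principle: ceiling(60/22).

Final answer: 3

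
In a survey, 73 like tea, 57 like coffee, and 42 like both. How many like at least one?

|A union B| = |A| + |B| - |A intersect B| = 73 + 57 - 42.

Final answer: 88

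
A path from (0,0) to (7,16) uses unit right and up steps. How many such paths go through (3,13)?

Paths (0,0)->(3,13): C(16,13) = 560.
Paths (3,13)->(7,16): C(7,3) = 35.
By multiplication principle: 560 x 35.

Final answer: 19600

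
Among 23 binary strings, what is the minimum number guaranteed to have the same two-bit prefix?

There are 4 possible values for two-bit prefix. With 23 binary strings and 4 categories, by pigeonhole: ceiling(23/4).

Final answer: 6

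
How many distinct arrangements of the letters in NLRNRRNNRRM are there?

Letters (L:1, M:1, N:4, R:5). Total letters: 11.
Permutations = 11!/(5! x 4!).

Final answer: 13860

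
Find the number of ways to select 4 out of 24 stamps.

C(24,4) = 24!/(4! x 20!).

Final answer: \binom{24}{4} = 10626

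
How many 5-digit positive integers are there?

First digit: 9 choices (1-9). Each of the remaining 4 digits: 10 choices.
Total: 9 x 10^4.

Final answer: 90000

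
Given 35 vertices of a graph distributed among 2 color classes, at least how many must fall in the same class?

By pigeonhole with 35 objects and 2 categories: ceiling(35/2).

Final answer: 18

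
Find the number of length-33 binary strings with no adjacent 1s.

Let a(n) count valid strings. If the last bit is 0 the prefix is any valid string of length n-1; if it is 1 the string must end in 01 with a valid prefix of length n-2. So a(n) = a(n-1) + a(n-2), a(1)=2, a(2)=3.
Computing successive values: a(1)=2, a(2)=3, a(3)=5, a(4)=8, a(5)=13, a(6)=21, a(7)=34, a(8)=55, a(9)=89, a(10)=144, a(11)=233, a(12)=377, a(13)=610, a(14)=987, a(15)=1597, a(16)=2584, a(17)=4181, a(18)=6765, a(19)=10946, a(20)=17711, a(21)=28657, a(22)=46368, a(23)=75025, a(24)=121393, a(25)=196418, a(26)=317811, a(27)=514229, a(28)=832040, a(29)=1346269, a(30)=2178309, a(31)=3524578, a(32)=5702887, a(33)=9227465.

Final answer: 9227465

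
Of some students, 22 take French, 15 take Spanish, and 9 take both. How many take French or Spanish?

|A union B| = |A| + |B| - |A intersect B| = 22 + 15 - 9.

Final answer: 28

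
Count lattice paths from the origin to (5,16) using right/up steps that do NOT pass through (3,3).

Total paths to (5,16): C(21,16) = 20349.
Paths through (3,3): C(6,3) x C(15,13) = 2100.
Avoiding (3,3): 20349 - 2100.

Final answer: 18249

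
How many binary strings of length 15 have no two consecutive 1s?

Classify by the final bit: ...0 gives a(n-1) strings, ...01 gives a(n-2) strings. Thus a(n) = a(n-1) + a(n-2) with a(1)=2, a(2)=3.
Building up term by term: a(1)=2, a(2)=3, a(3)=5, a(4)=8, a(5)=13, a(6)=21, a(7)=34, a(8)=55, a(9)=89, a(10)=144, a(11)=233, a(12)=377, a(13)=610, a(14)=987, a(15)=1597.

Final answer: 1597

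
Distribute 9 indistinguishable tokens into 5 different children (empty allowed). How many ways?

Stars and bars: C(n+k-1, k-1) = C(13,4).

Final answer: C(13,4) = 715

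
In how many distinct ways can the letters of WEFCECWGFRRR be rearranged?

Letters (C:2, E:2, F:2, G:1, R:3, W:2). Total letters: 12.
Permutations = 12!/(3! x 2! x 2! x 2! x 2!).

Final answer: 4989600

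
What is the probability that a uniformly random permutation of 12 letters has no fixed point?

Use the recurrence D(n) = (n-1)(D(n-1) + D(n-2)) with D(0)=1, D(1)=0.
Building up: D(2)=1, D(3)=2, D(4)=9, D(5)=44, D(6)=265, D(7)=1854, D(8)=14833, D(9)=133496, D(10)=1334961, D(11)=14684570, D(12)=176214841.
Total arrangements: 12! = 479001600.
Probability = D(12)/12! = 16019531/43545600.

Final answer: D(12)/12! = 176214841/479001600 = 0.367879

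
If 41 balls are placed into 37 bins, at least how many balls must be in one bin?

By the pigeonhole principle: ceiling(41/37).

Final answer: 2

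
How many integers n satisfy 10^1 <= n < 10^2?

These are the integers in [10^1, 10^2), so the count is 10^2 - 10^1 = 9 x 10^1.

Final answer: 90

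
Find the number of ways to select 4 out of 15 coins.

C(15,4) = 15!/(4! x (15-4)!).

Final answer: C(15,4) = 1365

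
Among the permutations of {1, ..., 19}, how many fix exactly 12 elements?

Choose which 12 elements are fixed: C(19,12) = 50388.
Derange the remaining 7 using D(j) = (j-1)(D(j-1) + D(j-2)), D(0)=1, D(1)=0: D(2)=1, D(3)=2, D(4)=9, D(5)=44, D(6)=265, D(7)=1854.
Total: 50388 x 1854.

Final answer: C(19,12) D(7) = 93419352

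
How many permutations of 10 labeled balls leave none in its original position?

D(n) = (n-1)(D(n-1) + D(n-2)), D(0)=1, D(1)=0.
D(2) = 1 x (0 + 1) = 1
D(3) = 2 x (1 + 0) = 2
D(4) = 3 x (2 + 1) = 9
D(5) = 4 x (9 + 2) = 44
D(6) = 5 x (44 + 9) = 265
D(7) = 6 x (265 + 44) = 1854
D(8) = 7 x (1854 + 265) = 14833
D(9) = 8 x (14833 + 1854) = 133496
D(10) = 9 x (D(9) + D(8)) = 9 x (133496 + 14833)

Final answer: D(10) = 1334961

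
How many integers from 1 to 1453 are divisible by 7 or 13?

Multiples of 7: 207. Multiples of 13: 111. Of both (lcm=91): 15.
By inclusion-exclusion: 207 + 111 - 15.

Final answer: 303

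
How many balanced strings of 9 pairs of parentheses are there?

This is counted by the nth Catalan number C_n. Here n = 9 (pairs).
Using C_0 = 1 and C_(k+1) = C_k x 2(2k+1)/(k+2), build up term by term: C_1=1, C_2=2, C_3=5, C_4=14, C_5=42, C_6=132, C_7=429, C_8=1430, C_9=4862.

Final answer: C_{9} = 4862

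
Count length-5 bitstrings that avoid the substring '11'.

Classify by the final bit: ...0 gives a(n-1) strings, ...01 gives a(n-2) strings. Thus a(n) = a(n-1) + a(n-2) with a(1)=2, a(2)=3.
Computing successive values: a(1)=2, a(2)=3, a(3)=5, a(4)=8, a(5)=13.

Final answer: 13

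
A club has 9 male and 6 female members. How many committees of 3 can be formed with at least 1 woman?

Sum over valid woman counts:
C(6,1)C(9,2) = 216
C(6,2)C(9,1) = 135
C(6,3)C(9,0) = 20
Total: 216 + 135 + 20.

Final answer: 371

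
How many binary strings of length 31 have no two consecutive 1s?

A valid string ends in 0 (append to any length-(n-1) valid string) or in 01 (append to any length-(n-2) valid string), so a(n) = a(n-1) + a(n-2) with a(1)=2, a(2)=3.
Computing successive values: a(1)=2, a(2)=3, a(3)=5, a(4)=8, a(5)=13, a(6)=21, a(7)=34, a(8)=55, a(9)=89, a(10)=144, a(11)=233, a(12)=377, a(13)=610, a(14)=987, a(15)=1597, a(16)=2584, a(17)=4181, a(18)=6765, a(19)=10946, a(20)=17711, a(21)=28657, a(22)=46368, a(23)=75025, a(24)=121393, a(25)=196418, a(26)=317811, a(27)=514229, a(28)=832040, a(29)=1346269, a(30)=2178309, a(31)=3524578.

Final answer: 3524578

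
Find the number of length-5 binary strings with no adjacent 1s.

A valid string ends in 0 (append to any length-(n-1) valid string) or in 01 (append to any length-(n-2) valid string), so a(n) = a(n-1) + a(n-2) with a(1)=2, a(2)=3.
Iterating the recurrence: a(1)=2, a(2)=3, a(3)=5, a(4)=8, a(5)=13.

Final answer: 13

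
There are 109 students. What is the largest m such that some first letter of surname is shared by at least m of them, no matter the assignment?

There are 26 possible values for first letter of surname. With 109 students and 26 categories, by pigeonhole: ceiling(109/26).

Final answer: 5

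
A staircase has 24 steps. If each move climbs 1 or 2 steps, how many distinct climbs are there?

Let f(n) count the ways. The last step is size 1 or 2, so f(n) = f(n-1) + f(n-2) with f(1)=1, f(2)=2.
Iterating the recurrence: f(1)=1, f(2)=2, f(3)=3, f(4)=5, f(5)=8, f(6)=13, f(7)=21, f(8)=34, f(9)=55, f(10)=89, f(11)=144, f(12)=233, f(13)=377, f(14)=610, f(15)=987, f(16)=1597, f(17)=2584, f(18)=4181, f(19)=6765, f(20)=10946, f(21)=17711, f(22)=28657, f(23)=46368, f(24)=75025.

Final answer: 75025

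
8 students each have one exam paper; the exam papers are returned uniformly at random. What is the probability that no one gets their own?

Use the recurrence D(n) = (n-1)(D(n-1) + D(n-2)) with D(0)=1, D(1)=0.
Building up: D(2)=1, D(3)=2, D(4)=9, D(5)=44, D(6)=265, D(7)=1854, D(8)=14833.
Total arrangements: 8! = 40320.
Probability = D(8)/8! = 2119/5760.

Final answer: D(8)/8! = 14833/40320 = 0.367882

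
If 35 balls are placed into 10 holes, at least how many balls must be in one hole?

By the pigeonhole principle: ceiling(35/10).

Final answer: 4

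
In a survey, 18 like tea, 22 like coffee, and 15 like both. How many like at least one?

|A union B| = |A| + |B| - |A intersect B| = 18 + 22 - 15.

Final answer: 25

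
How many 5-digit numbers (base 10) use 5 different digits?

First digit: 9 (not 0). Second: 9 (not first). Third: 8, etc.
Total: 9 x 9 x 8 x 7 x 6.

Final answer: 27216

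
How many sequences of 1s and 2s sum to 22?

Condition on the final move: it is a 1-step (f(n-1) ways to get there) or a 2-step (f(n-2) ways), so f(n) = f(n-1) + f(n-2), with f(1)=1, f(2)=2.
Computing successive values: f(1)=1, f(2)=2, f(3)=3, f(4)=5, f(5)=8, f(6)=13, f(7)=21, f(8)=34, f(9)=55, f(10)=89, f(11)=144, f(12)=233, f(13)=377, f(14)=610, f(15)=987, f(16)=1597, f(17)=2584, f(18)=4181, f(19)=6765, f(20)=10946, f(21)=17711, f(22)=28657.

Final answer: 28657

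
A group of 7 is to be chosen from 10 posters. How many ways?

C(10,7) = 10!/(7! x (10-7)!).

Final answer: C(10,7) = 120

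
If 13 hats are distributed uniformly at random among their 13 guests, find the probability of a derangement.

D(n) = (n-1)(D(n-1) + D(n-2)), D(0)=1, D(1)=0.
Building up: D(2)=1, D(3)=2, D(4)=9, D(5)=44, D(6)=265, D(7)=1854, D(8)=14833, D(9)=133496, D(10)=1334961, D(11)=14684570, D(12)=176214841, D(13)=2290792932.
Total arrangements: 13! = 6227020800.
Probability = D(13)/13! = 63633137/172972800.

Final answer: D(13)/13! = 2290792932/6227020800 = 0.367879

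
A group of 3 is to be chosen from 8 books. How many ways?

C(8,3) = 8!/(3! x (8-3)!).

Final answer: C(8,3) = 56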